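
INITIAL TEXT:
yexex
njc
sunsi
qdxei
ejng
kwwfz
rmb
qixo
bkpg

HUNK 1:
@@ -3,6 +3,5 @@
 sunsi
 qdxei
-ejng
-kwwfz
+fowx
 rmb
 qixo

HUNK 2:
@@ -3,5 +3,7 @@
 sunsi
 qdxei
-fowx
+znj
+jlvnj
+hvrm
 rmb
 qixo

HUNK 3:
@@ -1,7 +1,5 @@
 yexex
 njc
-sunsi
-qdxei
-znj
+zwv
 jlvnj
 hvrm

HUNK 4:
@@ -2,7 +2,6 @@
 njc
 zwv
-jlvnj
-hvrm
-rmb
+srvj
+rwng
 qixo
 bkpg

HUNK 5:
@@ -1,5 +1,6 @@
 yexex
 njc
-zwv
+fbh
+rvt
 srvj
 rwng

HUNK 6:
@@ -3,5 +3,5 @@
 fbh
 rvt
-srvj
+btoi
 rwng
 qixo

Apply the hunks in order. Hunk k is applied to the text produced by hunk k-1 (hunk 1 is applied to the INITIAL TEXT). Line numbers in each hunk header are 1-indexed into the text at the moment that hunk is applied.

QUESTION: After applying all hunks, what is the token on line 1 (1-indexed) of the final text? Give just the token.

Hunk 1: at line 3 remove [ejng,kwwfz] add [fowx] -> 8 lines: yexex njc sunsi qdxei fowx rmb qixo bkpg
Hunk 2: at line 3 remove [fowx] add [znj,jlvnj,hvrm] -> 10 lines: yexex njc sunsi qdxei znj jlvnj hvrm rmb qixo bkpg
Hunk 3: at line 1 remove [sunsi,qdxei,znj] add [zwv] -> 8 lines: yexex njc zwv jlvnj hvrm rmb qixo bkpg
Hunk 4: at line 2 remove [jlvnj,hvrm,rmb] add [srvj,rwng] -> 7 lines: yexex njc zwv srvj rwng qixo bkpg
Hunk 5: at line 1 remove [zwv] add [fbh,rvt] -> 8 lines: yexex njc fbh rvt srvj rwng qixo bkpg
Hunk 6: at line 3 remove [srvj] add [btoi] -> 8 lines: yexex njc fbh rvt btoi rwng qixo bkpg
Final line 1: yexex

Answer: yexex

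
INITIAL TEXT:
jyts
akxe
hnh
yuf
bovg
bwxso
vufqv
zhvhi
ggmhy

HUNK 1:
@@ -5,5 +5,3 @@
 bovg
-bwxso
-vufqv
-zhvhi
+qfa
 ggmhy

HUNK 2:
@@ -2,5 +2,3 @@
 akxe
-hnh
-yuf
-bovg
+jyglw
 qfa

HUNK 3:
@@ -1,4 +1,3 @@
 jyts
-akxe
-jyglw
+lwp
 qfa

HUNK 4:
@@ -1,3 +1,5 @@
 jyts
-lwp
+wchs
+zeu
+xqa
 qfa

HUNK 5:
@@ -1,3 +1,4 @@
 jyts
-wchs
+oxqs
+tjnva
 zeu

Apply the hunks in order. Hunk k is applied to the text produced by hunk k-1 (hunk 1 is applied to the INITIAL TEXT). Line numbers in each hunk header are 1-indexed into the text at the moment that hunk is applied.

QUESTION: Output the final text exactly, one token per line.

Hunk 1: at line 5 remove [bwxso,vufqv,zhvhi] add [qfa] -> 7 lines: jyts akxe hnh yuf bovg qfa ggmhy
Hunk 2: at line 2 remove [hnh,yuf,bovg] add [jyglw] -> 5 lines: jyts akxe jyglw qfa ggmhy
Hunk 3: at line 1 remove [akxe,jyglw] add [lwp] -> 4 lines: jyts lwp qfa ggmhy
Hunk 4: at line 1 remove [lwp] add [wchs,zeu,xqa] -> 6 lines: jyts wchs zeu xqa qfa ggmhy
Hunk 5: at line 1 remove [wchs] add [oxqs,tjnva] -> 7 lines: jyts oxqs tjnva zeu xqa qfa ggmhy

Answer: jyts
oxqs
tjnva
zeu
xqa
qfa
ggmhy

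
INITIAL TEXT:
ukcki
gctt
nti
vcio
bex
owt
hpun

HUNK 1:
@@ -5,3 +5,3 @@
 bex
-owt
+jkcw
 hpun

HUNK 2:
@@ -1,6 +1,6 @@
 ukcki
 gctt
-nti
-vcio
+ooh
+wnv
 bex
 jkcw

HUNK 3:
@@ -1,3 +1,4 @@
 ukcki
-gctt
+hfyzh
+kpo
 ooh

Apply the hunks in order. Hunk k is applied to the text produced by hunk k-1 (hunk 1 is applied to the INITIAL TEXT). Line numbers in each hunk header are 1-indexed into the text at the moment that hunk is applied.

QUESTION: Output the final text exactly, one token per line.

Hunk 1: at line 5 remove [owt] add [jkcw] -> 7 lines: ukcki gctt nti vcio bex jkcw hpun
Hunk 2: at line 1 remove [nti,vcio] add [ooh,wnv] -> 7 lines: ukcki gctt ooh wnv bex jkcw hpun
Hunk 3: at line 1 remove [gctt] add [hfyzh,kpo] -> 8 lines: ukcki hfyzh kpo ooh wnv bex jkcw hpun

Answer: ukcki
hfyzh
kpo
ooh
wnv
bex
jkcw
hpun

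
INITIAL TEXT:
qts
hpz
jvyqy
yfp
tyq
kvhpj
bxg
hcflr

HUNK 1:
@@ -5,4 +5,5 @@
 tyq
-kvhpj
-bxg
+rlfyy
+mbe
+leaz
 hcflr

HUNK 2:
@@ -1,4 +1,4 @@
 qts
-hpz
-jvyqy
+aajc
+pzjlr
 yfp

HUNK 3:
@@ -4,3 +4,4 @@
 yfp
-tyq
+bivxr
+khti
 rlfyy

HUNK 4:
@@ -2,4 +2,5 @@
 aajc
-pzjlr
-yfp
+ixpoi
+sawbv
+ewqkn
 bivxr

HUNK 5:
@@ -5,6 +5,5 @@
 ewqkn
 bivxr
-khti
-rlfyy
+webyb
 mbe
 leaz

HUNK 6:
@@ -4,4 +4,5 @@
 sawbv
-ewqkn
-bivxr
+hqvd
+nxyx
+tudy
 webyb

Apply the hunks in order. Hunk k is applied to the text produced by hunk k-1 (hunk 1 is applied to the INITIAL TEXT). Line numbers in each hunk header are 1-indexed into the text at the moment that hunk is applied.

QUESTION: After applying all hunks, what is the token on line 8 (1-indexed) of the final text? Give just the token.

Hunk 1: at line 5 remove [kvhpj,bxg] add [rlfyy,mbe,leaz] -> 9 lines: qts hpz jvyqy yfp tyq rlfyy mbe leaz hcflr
Hunk 2: at line 1 remove [hpz,jvyqy] add [aajc,pzjlr] -> 9 lines: qts aajc pzjlr yfp tyq rlfyy mbe leaz hcflr
Hunk 3: at line 4 remove [tyq] add [bivxr,khti] -> 10 lines: qts aajc pzjlr yfp bivxr khti rlfyy mbe leaz hcflr
Hunk 4: at line 2 remove [pzjlr,yfp] add [ixpoi,sawbv,ewqkn] -> 11 lines: qts aajc ixpoi sawbv ewqkn bivxr khti rlfyy mbe leaz hcflr
Hunk 5: at line 5 remove [khti,rlfyy] add [webyb] -> 10 lines: qts aajc ixpoi sawbv ewqkn bivxr webyb mbe leaz hcflr
Hunk 6: at line 4 remove [ewqkn,bivxr] add [hqvd,nxyx,tudy] -> 11 lines: qts aajc ixpoi sawbv hqvd nxyx tudy webyb mbe leaz hcflr
Final line 8: webyb

Answer: webyb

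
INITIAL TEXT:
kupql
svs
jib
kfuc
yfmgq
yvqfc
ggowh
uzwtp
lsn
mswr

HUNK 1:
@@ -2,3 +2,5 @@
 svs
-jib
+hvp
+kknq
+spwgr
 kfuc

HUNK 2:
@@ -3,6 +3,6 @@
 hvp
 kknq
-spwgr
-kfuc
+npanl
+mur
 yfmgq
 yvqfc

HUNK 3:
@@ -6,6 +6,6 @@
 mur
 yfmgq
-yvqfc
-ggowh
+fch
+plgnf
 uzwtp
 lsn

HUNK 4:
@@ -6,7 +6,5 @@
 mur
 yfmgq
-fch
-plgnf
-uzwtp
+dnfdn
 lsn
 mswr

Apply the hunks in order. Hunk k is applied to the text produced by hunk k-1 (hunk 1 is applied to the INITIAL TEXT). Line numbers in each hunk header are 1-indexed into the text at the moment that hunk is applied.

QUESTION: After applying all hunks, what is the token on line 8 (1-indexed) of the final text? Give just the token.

Answer: dnfdn

Derivation:
Hunk 1: at line 2 remove [jib] add [hvp,kknq,spwgr] -> 12 lines: kupql svs hvp kknq spwgr kfuc yfmgq yvqfc ggowh uzwtp lsn mswr
Hunk 2: at line 3 remove [spwgr,kfuc] add [npanl,mur] -> 12 lines: kupql svs hvp kknq npanl mur yfmgq yvqfc ggowh uzwtp lsn mswr
Hunk 3: at line 6 remove [yvqfc,ggowh] add [fch,plgnf] -> 12 lines: kupql svs hvp kknq npanl mur yfmgq fch plgnf uzwtp lsn mswr
Hunk 4: at line 6 remove [fch,plgnf,uzwtp] add [dnfdn] -> 10 lines: kupql svs hvp kknq npanl mur yfmgq dnfdn lsn mswr
Final line 8: dnfdn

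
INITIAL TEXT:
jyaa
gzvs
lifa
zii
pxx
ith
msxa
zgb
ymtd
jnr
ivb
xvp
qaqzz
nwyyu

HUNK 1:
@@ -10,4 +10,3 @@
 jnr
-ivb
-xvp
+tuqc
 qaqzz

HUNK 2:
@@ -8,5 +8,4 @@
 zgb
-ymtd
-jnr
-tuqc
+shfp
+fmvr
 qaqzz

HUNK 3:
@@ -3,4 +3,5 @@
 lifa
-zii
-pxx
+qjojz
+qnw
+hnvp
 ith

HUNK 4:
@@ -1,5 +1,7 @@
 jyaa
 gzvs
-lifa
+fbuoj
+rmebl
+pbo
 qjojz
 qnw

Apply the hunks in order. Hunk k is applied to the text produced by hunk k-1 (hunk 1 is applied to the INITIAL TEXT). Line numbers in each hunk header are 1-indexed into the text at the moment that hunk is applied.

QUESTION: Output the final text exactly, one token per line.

Hunk 1: at line 10 remove [ivb,xvp] add [tuqc] -> 13 lines: jyaa gzvs lifa zii pxx ith msxa zgb ymtd jnr tuqc qaqzz nwyyu
Hunk 2: at line 8 remove [ymtd,jnr,tuqc] add [shfp,fmvr] -> 12 lines: jyaa gzvs lifa zii pxx ith msxa zgb shfp fmvr qaqzz nwyyu
Hunk 3: at line 3 remove [zii,pxx] add [qjojz,qnw,hnvp] -> 13 lines: jyaa gzvs lifa qjojz qnw hnvp ith msxa zgb shfp fmvr qaqzz nwyyu
Hunk 4: at line 1 remove [lifa] add [fbuoj,rmebl,pbo] -> 15 lines: jyaa gzvs fbuoj rmebl pbo qjojz qnw hnvp ith msxa zgb shfp fmvr qaqzz nwyyu

Answer: jyaa
gzvs
fbuoj
rmebl
pbo
qjojz
qnw
hnvp
ith
msxa
zgb
shfp
fmvr
qaqzz
nwyyu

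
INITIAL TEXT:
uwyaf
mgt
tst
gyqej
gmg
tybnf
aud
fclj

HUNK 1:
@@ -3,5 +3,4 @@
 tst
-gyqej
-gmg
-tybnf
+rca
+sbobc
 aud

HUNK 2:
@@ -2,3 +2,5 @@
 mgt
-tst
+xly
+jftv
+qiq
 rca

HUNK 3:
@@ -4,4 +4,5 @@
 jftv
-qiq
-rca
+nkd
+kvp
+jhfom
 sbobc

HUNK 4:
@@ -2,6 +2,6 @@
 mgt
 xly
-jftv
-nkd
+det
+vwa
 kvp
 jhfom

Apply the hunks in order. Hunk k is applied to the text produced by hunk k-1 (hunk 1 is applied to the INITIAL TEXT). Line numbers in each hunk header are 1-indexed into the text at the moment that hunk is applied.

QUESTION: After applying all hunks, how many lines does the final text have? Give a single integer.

Hunk 1: at line 3 remove [gyqej,gmg,tybnf] add [rca,sbobc] -> 7 lines: uwyaf mgt tst rca sbobc aud fclj
Hunk 2: at line 2 remove [tst] add [xly,jftv,qiq] -> 9 lines: uwyaf mgt xly jftv qiq rca sbobc aud fclj
Hunk 3: at line 4 remove [qiq,rca] add [nkd,kvp,jhfom] -> 10 lines: uwyaf mgt xly jftv nkd kvp jhfom sbobc aud fclj
Hunk 4: at line 2 remove [jftv,nkd] add [det,vwa] -> 10 lines: uwyaf mgt xly det vwa kvp jhfom sbobc aud fclj
Final line count: 10

Answer: 10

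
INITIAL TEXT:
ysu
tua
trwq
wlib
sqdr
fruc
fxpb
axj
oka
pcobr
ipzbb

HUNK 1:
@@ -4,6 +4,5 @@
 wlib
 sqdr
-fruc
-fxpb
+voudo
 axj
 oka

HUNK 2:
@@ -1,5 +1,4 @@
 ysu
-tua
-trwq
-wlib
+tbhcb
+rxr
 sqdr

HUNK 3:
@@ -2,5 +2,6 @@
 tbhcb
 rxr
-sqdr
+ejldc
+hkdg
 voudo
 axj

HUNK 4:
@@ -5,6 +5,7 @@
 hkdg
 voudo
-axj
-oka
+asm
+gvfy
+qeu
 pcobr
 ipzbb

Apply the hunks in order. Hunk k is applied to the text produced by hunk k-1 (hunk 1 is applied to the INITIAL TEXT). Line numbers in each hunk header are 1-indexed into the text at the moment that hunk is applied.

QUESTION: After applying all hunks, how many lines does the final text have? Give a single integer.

Hunk 1: at line 4 remove [fruc,fxpb] add [voudo] -> 10 lines: ysu tua trwq wlib sqdr voudo axj oka pcobr ipzbb
Hunk 2: at line 1 remove [tua,trwq,wlib] add [tbhcb,rxr] -> 9 lines: ysu tbhcb rxr sqdr voudo axj oka pcobr ipzbb
Hunk 3: at line 2 remove [sqdr] add [ejldc,hkdg] -> 10 lines: ysu tbhcb rxr ejldc hkdg voudo axj oka pcobr ipzbb
Hunk 4: at line 5 remove [axj,oka] add [asm,gvfy,qeu] -> 11 lines: ysu tbhcb rxr ejldc hkdg voudo asm gvfy qeu pcobr ipzbb
Final line count: 11

Answer: 11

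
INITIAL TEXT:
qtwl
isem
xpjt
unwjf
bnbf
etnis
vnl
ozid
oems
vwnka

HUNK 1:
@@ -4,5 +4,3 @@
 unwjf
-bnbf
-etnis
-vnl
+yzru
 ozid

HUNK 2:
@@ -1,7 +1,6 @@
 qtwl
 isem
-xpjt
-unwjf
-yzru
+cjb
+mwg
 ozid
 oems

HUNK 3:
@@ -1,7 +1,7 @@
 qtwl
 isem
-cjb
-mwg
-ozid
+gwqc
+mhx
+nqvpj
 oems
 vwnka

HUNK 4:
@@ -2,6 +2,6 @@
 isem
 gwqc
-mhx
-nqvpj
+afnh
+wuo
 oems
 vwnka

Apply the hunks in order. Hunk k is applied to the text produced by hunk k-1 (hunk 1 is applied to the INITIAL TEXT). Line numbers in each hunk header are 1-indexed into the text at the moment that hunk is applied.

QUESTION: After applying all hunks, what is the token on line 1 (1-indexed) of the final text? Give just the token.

Hunk 1: at line 4 remove [bnbf,etnis,vnl] add [yzru] -> 8 lines: qtwl isem xpjt unwjf yzru ozid oems vwnka
Hunk 2: at line 1 remove [xpjt,unwjf,yzru] add [cjb,mwg] -> 7 lines: qtwl isem cjb mwg ozid oems vwnka
Hunk 3: at line 1 remove [cjb,mwg,ozid] add [gwqc,mhx,nqvpj] -> 7 lines: qtwl isem gwqc mhx nqvpj oems vwnka
Hunk 4: at line 2 remove [mhx,nqvpj] add [afnh,wuo] -> 7 lines: qtwl isem gwqc afnh wuo oems vwnka
Final line 1: qtwl

Answer: qtwl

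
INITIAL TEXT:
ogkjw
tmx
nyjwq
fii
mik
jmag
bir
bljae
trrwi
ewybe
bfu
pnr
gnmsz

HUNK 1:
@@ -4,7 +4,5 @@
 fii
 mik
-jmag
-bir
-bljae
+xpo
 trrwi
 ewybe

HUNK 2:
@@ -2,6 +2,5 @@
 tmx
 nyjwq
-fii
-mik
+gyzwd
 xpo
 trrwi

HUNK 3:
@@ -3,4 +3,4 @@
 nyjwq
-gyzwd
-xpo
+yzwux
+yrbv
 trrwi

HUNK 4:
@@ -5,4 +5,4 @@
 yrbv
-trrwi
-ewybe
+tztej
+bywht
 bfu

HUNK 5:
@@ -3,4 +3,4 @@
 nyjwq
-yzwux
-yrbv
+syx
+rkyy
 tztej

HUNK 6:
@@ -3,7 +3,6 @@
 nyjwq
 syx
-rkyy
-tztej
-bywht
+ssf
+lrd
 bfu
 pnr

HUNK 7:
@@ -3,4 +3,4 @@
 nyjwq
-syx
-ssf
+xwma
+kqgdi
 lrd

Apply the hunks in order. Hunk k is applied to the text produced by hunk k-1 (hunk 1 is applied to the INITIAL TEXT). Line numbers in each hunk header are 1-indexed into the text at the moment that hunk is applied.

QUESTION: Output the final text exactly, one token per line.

Hunk 1: at line 4 remove [jmag,bir,bljae] add [xpo] -> 11 lines: ogkjw tmx nyjwq fii mik xpo trrwi ewybe bfu pnr gnmsz
Hunk 2: at line 2 remove [fii,mik] add [gyzwd] -> 10 lines: ogkjw tmx nyjwq gyzwd xpo trrwi ewybe bfu pnr gnmsz
Hunk 3: at line 3 remove [gyzwd,xpo] add [yzwux,yrbv] -> 10 lines: ogkjw tmx nyjwq yzwux yrbv trrwi ewybe bfu pnr gnmsz
Hunk 4: at line 5 remove [trrwi,ewybe] add [tztej,bywht] -> 10 lines: ogkjw tmx nyjwq yzwux yrbv tztej bywht bfu pnr gnmsz
Hunk 5: at line 3 remove [yzwux,yrbv] add [syx,rkyy] -> 10 lines: ogkjw tmx nyjwq syx rkyy tztej bywht bfu pnr gnmsz
Hunk 6: at line 3 remove [rkyy,tztej,bywht] add [ssf,lrd] -> 9 lines: ogkjw tmx nyjwq syx ssf lrd bfu pnr gnmsz
Hunk 7: at line 3 remove [syx,ssf] add [xwma,kqgdi] -> 9 lines: ogkjw tmx nyjwq xwma kqgdi lrd bfu pnr gnmsz

Answer: ogkjw
tmx
nyjwq
xwma
kqgdi
lrd
bfu
pnr
gnmsz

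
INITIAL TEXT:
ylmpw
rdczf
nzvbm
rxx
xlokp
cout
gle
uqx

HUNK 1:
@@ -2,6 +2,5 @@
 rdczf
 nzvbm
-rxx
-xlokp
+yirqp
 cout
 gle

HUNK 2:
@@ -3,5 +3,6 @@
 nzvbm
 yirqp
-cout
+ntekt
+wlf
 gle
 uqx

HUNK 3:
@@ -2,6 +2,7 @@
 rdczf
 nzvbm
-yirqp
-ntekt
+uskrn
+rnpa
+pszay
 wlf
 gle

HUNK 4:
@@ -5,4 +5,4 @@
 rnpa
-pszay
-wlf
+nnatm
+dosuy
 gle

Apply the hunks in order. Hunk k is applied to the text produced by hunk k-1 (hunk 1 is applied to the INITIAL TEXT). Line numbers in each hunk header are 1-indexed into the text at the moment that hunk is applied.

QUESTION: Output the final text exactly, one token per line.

Answer: ylmpw
rdczf
nzvbm
uskrn
rnpa
nnatm
dosuy
gle
uqx

Derivation:
Hunk 1: at line 2 remove [rxx,xlokp] add [yirqp] -> 7 lines: ylmpw rdczf nzvbm yirqp cout gle uqx
Hunk 2: at line 3 remove [cout] add [ntekt,wlf] -> 8 lines: ylmpw rdczf nzvbm yirqp ntekt wlf gle uqx
Hunk 3: at line 2 remove [yirqp,ntekt] add [uskrn,rnpa,pszay] -> 9 lines: ylmpw rdczf nzvbm uskrn rnpa pszay wlf gle uqx
Hunk 4: at line 5 remove [pszay,wlf] add [nnatm,dosuy] -> 9 lines: ylmpw rdczf nzvbm uskrn rnpa nnatm dosuy gle uqx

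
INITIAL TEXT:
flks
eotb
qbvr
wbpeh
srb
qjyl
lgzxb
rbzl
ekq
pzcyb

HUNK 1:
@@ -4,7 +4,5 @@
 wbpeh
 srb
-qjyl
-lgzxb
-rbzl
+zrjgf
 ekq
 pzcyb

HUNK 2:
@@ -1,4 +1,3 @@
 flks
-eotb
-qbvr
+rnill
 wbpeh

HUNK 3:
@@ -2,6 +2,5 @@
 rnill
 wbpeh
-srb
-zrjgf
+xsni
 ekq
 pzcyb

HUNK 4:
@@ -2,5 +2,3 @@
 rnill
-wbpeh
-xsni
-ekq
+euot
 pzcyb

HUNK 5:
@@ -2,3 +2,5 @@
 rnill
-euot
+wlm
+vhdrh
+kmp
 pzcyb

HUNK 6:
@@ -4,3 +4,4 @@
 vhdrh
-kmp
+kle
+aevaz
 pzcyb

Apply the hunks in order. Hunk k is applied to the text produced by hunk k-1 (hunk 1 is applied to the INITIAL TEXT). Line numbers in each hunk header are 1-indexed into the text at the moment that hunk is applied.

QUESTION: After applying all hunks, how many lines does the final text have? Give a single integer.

Answer: 7

Derivation:
Hunk 1: at line 4 remove [qjyl,lgzxb,rbzl] add [zrjgf] -> 8 lines: flks eotb qbvr wbpeh srb zrjgf ekq pzcyb
Hunk 2: at line 1 remove [eotb,qbvr] add [rnill] -> 7 lines: flks rnill wbpeh srb zrjgf ekq pzcyb
Hunk 3: at line 2 remove [srb,zrjgf] add [xsni] -> 6 lines: flks rnill wbpeh xsni ekq pzcyb
Hunk 4: at line 2 remove [wbpeh,xsni,ekq] add [euot] -> 4 lines: flks rnill euot pzcyb
Hunk 5: at line 2 remove [euot] add [wlm,vhdrh,kmp] -> 6 lines: flks rnill wlm vhdrh kmp pzcyb
Hunk 6: at line 4 remove [kmp] add [kle,aevaz] -> 7 lines: flks rnill wlm vhdrh kle aevaz pzcyb
Final line count: 7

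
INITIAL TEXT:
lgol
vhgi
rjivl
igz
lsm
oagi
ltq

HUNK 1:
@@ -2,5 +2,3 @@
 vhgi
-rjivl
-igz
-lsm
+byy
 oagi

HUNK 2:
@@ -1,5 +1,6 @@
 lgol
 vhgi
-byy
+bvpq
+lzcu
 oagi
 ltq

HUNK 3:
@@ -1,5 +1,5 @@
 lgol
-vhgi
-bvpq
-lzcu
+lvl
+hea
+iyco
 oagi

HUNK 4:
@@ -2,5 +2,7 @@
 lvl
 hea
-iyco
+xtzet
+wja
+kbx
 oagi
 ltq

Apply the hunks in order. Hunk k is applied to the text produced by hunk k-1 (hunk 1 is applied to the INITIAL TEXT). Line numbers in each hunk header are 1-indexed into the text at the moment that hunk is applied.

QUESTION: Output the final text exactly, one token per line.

Hunk 1: at line 2 remove [rjivl,igz,lsm] add [byy] -> 5 lines: lgol vhgi byy oagi ltq
Hunk 2: at line 1 remove [byy] add [bvpq,lzcu] -> 6 lines: lgol vhgi bvpq lzcu oagi ltq
Hunk 3: at line 1 remove [vhgi,bvpq,lzcu] add [lvl,hea,iyco] -> 6 lines: lgol lvl hea iyco oagi ltq
Hunk 4: at line 2 remove [iyco] add [xtzet,wja,kbx] -> 8 lines: lgol lvl hea xtzet wja kbx oagi ltq

Answer: lgol
lvl
hea
xtzet
wja
kbx
oagi
ltq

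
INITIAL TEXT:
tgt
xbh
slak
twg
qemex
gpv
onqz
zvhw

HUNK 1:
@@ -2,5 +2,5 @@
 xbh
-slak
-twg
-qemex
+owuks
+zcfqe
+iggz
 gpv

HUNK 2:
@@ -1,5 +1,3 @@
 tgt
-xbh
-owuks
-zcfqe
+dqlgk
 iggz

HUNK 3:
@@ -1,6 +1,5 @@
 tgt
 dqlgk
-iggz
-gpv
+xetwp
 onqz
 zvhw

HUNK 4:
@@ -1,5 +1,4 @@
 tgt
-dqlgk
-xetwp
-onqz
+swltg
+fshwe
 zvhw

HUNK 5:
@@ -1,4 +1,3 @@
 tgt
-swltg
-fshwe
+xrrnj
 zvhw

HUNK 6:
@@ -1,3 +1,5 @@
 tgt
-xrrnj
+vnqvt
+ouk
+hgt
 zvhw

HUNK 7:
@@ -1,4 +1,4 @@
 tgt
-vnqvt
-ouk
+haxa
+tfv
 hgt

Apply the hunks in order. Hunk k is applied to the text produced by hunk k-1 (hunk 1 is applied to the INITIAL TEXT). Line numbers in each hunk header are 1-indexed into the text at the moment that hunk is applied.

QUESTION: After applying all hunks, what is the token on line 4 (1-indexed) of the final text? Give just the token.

Hunk 1: at line 2 remove [slak,twg,qemex] add [owuks,zcfqe,iggz] -> 8 lines: tgt xbh owuks zcfqe iggz gpv onqz zvhw
Hunk 2: at line 1 remove [xbh,owuks,zcfqe] add [dqlgk] -> 6 lines: tgt dqlgk iggz gpv onqz zvhw
Hunk 3: at line 1 remove [iggz,gpv] add [xetwp] -> 5 lines: tgt dqlgk xetwp onqz zvhw
Hunk 4: at line 1 remove [dqlgk,xetwp,onqz] add [swltg,fshwe] -> 4 lines: tgt swltg fshwe zvhw
Hunk 5: at line 1 remove [swltg,fshwe] add [xrrnj] -> 3 lines: tgt xrrnj zvhw
Hunk 6: at line 1 remove [xrrnj] add [vnqvt,ouk,hgt] -> 5 lines: tgt vnqvt ouk hgt zvhw
Hunk 7: at line 1 remove [vnqvt,ouk] add [haxa,tfv] -> 5 lines: tgt haxa tfv hgt zvhw
Final line 4: hgt

Answer: hgt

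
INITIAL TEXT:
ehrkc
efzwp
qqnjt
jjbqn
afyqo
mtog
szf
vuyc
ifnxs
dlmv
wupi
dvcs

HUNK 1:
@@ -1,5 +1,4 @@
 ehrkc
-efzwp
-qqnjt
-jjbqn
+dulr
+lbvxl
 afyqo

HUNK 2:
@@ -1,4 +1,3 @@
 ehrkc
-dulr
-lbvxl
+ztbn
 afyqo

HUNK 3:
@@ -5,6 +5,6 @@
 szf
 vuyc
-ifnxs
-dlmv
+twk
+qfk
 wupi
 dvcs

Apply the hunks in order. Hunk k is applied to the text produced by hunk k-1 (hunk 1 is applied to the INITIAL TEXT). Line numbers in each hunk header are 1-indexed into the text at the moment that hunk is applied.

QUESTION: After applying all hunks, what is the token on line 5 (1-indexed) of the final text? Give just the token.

Hunk 1: at line 1 remove [efzwp,qqnjt,jjbqn] add [dulr,lbvxl] -> 11 lines: ehrkc dulr lbvxl afyqo mtog szf vuyc ifnxs dlmv wupi dvcs
Hunk 2: at line 1 remove [dulr,lbvxl] add [ztbn] -> 10 lines: ehrkc ztbn afyqo mtog szf vuyc ifnxs dlmv wupi dvcs
Hunk 3: at line 5 remove [ifnxs,dlmv] add [twk,qfk] -> 10 lines: ehrkc ztbn afyqo mtog szf vuyc twk qfk wupi dvcs
Final line 5: szf

Answer: szf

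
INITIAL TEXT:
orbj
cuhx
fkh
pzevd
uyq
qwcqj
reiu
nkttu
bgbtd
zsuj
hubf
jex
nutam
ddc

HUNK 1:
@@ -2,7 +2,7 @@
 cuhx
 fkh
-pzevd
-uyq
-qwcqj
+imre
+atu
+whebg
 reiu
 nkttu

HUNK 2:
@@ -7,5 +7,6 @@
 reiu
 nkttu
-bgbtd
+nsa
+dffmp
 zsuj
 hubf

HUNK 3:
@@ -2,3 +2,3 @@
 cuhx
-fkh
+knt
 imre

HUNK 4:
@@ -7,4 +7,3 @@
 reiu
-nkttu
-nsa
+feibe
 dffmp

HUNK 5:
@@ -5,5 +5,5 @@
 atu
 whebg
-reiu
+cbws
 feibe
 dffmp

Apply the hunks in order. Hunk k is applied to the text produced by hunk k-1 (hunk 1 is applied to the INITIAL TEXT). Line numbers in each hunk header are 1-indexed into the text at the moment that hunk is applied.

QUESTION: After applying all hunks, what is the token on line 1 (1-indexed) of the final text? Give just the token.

Hunk 1: at line 2 remove [pzevd,uyq,qwcqj] add [imre,atu,whebg] -> 14 lines: orbj cuhx fkh imre atu whebg reiu nkttu bgbtd zsuj hubf jex nutam ddc
Hunk 2: at line 7 remove [bgbtd] add [nsa,dffmp] -> 15 lines: orbj cuhx fkh imre atu whebg reiu nkttu nsa dffmp zsuj hubf jex nutam ddc
Hunk 3: at line 2 remove [fkh] add [knt] -> 15 lines: orbj cuhx knt imre atu whebg reiu nkttu nsa dffmp zsuj hubf jex nutam ddc
Hunk 4: at line 7 remove [nkttu,nsa] add [feibe] -> 14 lines: orbj cuhx knt imre atu whebg reiu feibe dffmp zsuj hubf jex nutam ddc
Hunk 5: at line 5 remove [reiu] add [cbws] -> 14 lines: orbj cuhx knt imre atu whebg cbws feibe dffmp zsuj hubf jex nutam ddc
Final line 1: orbj

Answer: orbj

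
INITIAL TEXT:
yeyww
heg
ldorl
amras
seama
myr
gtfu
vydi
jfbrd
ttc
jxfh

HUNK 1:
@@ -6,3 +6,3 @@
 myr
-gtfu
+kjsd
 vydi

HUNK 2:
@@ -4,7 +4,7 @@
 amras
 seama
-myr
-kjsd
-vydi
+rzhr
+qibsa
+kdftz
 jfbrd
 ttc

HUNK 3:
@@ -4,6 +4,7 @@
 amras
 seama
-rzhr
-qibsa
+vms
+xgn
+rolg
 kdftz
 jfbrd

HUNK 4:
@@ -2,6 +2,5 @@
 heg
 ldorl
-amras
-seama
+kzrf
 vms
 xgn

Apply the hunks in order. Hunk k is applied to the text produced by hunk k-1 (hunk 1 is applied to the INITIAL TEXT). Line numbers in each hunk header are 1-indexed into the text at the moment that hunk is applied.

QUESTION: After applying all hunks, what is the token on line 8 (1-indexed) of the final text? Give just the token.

Answer: kdftz

Derivation:
Hunk 1: at line 6 remove [gtfu] add [kjsd] -> 11 lines: yeyww heg ldorl amras seama myr kjsd vydi jfbrd ttc jxfh
Hunk 2: at line 4 remove [myr,kjsd,vydi] add [rzhr,qibsa,kdftz] -> 11 lines: yeyww heg ldorl amras seama rzhr qibsa kdftz jfbrd ttc jxfh
Hunk 3: at line 4 remove [rzhr,qibsa] add [vms,xgn,rolg] -> 12 lines: yeyww heg ldorl amras seama vms xgn rolg kdftz jfbrd ttc jxfh
Hunk 4: at line 2 remove [amras,seama] add [kzrf] -> 11 lines: yeyww heg ldorl kzrf vms xgn rolg kdftz jfbrd ttc jxfh
Final line 8: kdftz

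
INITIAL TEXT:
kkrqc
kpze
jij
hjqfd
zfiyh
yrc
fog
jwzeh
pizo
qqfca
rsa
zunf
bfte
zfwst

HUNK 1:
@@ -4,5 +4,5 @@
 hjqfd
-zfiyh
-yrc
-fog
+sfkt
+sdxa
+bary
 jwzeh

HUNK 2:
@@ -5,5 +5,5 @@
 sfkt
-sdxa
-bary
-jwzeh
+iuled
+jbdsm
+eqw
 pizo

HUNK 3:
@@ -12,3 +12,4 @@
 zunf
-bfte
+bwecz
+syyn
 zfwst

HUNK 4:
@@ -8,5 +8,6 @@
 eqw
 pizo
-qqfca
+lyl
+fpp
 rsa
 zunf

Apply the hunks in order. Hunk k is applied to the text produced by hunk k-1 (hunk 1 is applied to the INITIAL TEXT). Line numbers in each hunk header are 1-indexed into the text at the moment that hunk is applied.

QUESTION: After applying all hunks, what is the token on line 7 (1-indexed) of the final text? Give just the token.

Answer: jbdsm

Derivation:
Hunk 1: at line 4 remove [zfiyh,yrc,fog] add [sfkt,sdxa,bary] -> 14 lines: kkrqc kpze jij hjqfd sfkt sdxa bary jwzeh pizo qqfca rsa zunf bfte zfwst
Hunk 2: at line 5 remove [sdxa,bary,jwzeh] add [iuled,jbdsm,eqw] -> 14 lines: kkrqc kpze jij hjqfd sfkt iuled jbdsm eqw pizo qqfca rsa zunf bfte zfwst
Hunk 3: at line 12 remove [bfte] add [bwecz,syyn] -> 15 lines: kkrqc kpze jij hjqfd sfkt iuled jbdsm eqw pizo qqfca rsa zunf bwecz syyn zfwst
Hunk 4: at line 8 remove [qqfca] add [lyl,fpp] -> 16 lines: kkrqc kpze jij hjqfd sfkt iuled jbdsm eqw pizo lyl fpp rsa zunf bwecz syyn zfwst
Final line 7: jbdsm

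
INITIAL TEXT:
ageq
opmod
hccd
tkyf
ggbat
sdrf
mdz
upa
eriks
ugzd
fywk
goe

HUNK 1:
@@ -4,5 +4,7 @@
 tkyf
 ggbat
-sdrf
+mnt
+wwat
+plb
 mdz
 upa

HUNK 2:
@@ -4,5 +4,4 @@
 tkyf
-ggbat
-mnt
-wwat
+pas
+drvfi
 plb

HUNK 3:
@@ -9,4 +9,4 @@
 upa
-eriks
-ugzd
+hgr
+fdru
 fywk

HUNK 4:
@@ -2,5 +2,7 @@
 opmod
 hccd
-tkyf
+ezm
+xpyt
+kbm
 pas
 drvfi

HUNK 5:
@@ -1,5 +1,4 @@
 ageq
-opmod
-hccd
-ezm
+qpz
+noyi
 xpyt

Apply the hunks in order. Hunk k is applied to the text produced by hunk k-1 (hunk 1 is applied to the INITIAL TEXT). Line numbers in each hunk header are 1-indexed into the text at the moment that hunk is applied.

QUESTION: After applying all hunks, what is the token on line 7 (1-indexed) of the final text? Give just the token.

Hunk 1: at line 4 remove [sdrf] add [mnt,wwat,plb] -> 14 lines: ageq opmod hccd tkyf ggbat mnt wwat plb mdz upa eriks ugzd fywk goe
Hunk 2: at line 4 remove [ggbat,mnt,wwat] add [pas,drvfi] -> 13 lines: ageq opmod hccd tkyf pas drvfi plb mdz upa eriks ugzd fywk goe
Hunk 3: at line 9 remove [eriks,ugzd] add [hgr,fdru] -> 13 lines: ageq opmod hccd tkyf pas drvfi plb mdz upa hgr fdru fywk goe
Hunk 4: at line 2 remove [tkyf] add [ezm,xpyt,kbm] -> 15 lines: ageq opmod hccd ezm xpyt kbm pas drvfi plb mdz upa hgr fdru fywk goe
Hunk 5: at line 1 remove [opmod,hccd,ezm] add [qpz,noyi] -> 14 lines: ageq qpz noyi xpyt kbm pas drvfi plb mdz upa hgr fdru fywk goe
Final line 7: drvfi

Answer: drvfi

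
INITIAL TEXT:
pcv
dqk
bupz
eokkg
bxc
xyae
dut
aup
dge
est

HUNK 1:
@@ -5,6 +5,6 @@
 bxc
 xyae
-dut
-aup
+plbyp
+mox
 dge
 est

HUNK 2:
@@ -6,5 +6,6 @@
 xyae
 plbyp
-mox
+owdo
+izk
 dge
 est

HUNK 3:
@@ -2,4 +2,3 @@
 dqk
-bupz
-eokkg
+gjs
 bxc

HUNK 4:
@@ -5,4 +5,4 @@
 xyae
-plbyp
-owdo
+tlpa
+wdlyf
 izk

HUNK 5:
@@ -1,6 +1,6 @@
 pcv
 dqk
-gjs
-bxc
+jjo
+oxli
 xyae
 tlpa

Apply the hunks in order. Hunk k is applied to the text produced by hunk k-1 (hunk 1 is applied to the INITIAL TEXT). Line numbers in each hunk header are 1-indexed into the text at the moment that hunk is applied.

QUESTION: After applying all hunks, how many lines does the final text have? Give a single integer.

Hunk 1: at line 5 remove [dut,aup] add [plbyp,mox] -> 10 lines: pcv dqk bupz eokkg bxc xyae plbyp mox dge est
Hunk 2: at line 6 remove [mox] add [owdo,izk] -> 11 lines: pcv dqk bupz eokkg bxc xyae plbyp owdo izk dge est
Hunk 3: at line 2 remove [bupz,eokkg] add [gjs] -> 10 lines: pcv dqk gjs bxc xyae plbyp owdo izk dge est
Hunk 4: at line 5 remove [plbyp,owdo] add [tlpa,wdlyf] -> 10 lines: pcv dqk gjs bxc xyae tlpa wdlyf izk dge est
Hunk 5: at line 1 remove [gjs,bxc] add [jjo,oxli] -> 10 lines: pcv dqk jjo oxli xyae tlpa wdlyf izk dge est
Final line count: 10

Answer: 10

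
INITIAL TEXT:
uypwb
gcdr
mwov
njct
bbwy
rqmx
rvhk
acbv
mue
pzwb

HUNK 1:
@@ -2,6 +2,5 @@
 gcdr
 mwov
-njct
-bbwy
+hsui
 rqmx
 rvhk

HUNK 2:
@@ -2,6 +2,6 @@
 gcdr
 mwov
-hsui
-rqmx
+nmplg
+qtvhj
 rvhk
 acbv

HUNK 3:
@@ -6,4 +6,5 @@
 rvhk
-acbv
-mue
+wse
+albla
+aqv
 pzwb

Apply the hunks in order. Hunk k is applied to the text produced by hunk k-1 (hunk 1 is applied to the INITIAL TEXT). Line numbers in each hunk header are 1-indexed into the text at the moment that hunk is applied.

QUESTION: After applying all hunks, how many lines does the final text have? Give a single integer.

Hunk 1: at line 2 remove [njct,bbwy] add [hsui] -> 9 lines: uypwb gcdr mwov hsui rqmx rvhk acbv mue pzwb
Hunk 2: at line 2 remove [hsui,rqmx] add [nmplg,qtvhj] -> 9 lines: uypwb gcdr mwov nmplg qtvhj rvhk acbv mue pzwb
Hunk 3: at line 6 remove [acbv,mue] add [wse,albla,aqv] -> 10 lines: uypwb gcdr mwov nmplg qtvhj rvhk wse albla aqv pzwb
Final line count: 10

Answer: 10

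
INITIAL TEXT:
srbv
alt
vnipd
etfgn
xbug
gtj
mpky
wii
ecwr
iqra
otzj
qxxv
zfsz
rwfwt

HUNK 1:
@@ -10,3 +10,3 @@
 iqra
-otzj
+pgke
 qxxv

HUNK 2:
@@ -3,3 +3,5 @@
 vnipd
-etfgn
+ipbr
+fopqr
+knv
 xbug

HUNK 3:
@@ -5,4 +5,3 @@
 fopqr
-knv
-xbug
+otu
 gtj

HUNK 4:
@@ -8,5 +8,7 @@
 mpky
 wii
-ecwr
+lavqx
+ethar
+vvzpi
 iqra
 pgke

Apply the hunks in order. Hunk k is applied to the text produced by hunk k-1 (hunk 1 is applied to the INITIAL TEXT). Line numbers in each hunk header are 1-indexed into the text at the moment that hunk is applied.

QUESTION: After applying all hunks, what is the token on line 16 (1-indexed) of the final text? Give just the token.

Answer: zfsz

Derivation:
Hunk 1: at line 10 remove [otzj] add [pgke] -> 14 lines: srbv alt vnipd etfgn xbug gtj mpky wii ecwr iqra pgke qxxv zfsz rwfwt
Hunk 2: at line 3 remove [etfgn] add [ipbr,fopqr,knv] -> 16 lines: srbv alt vnipd ipbr fopqr knv xbug gtj mpky wii ecwr iqra pgke qxxv zfsz rwfwt
Hunk 3: at line 5 remove [knv,xbug] add [otu] -> 15 lines: srbv alt vnipd ipbr fopqr otu gtj mpky wii ecwr iqra pgke qxxv zfsz rwfwt
Hunk 4: at line 8 remove [ecwr] add [lavqx,ethar,vvzpi] -> 17 lines: srbv alt vnipd ipbr fopqr otu gtj mpky wii lavqx ethar vvzpi iqra pgke qxxv zfsz rwfwt
Final line 16: zfsz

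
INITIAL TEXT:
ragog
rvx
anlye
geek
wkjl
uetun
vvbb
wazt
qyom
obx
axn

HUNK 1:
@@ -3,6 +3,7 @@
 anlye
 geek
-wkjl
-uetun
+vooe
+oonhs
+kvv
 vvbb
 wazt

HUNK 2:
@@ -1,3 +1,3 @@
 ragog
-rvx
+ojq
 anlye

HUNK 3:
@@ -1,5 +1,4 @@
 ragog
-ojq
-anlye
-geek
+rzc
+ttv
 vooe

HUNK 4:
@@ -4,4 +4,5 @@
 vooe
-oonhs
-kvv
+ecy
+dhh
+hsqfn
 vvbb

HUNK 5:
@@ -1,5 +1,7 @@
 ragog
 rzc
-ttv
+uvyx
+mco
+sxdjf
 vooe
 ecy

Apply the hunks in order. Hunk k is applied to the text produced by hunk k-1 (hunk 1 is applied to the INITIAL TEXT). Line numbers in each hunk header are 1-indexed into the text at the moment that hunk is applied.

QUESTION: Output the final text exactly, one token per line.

Hunk 1: at line 3 remove [wkjl,uetun] add [vooe,oonhs,kvv] -> 12 lines: ragog rvx anlye geek vooe oonhs kvv vvbb wazt qyom obx axn
Hunk 2: at line 1 remove [rvx] add [ojq] -> 12 lines: ragog ojq anlye geek vooe oonhs kvv vvbb wazt qyom obx axn
Hunk 3: at line 1 remove [ojq,anlye,geek] add [rzc,ttv] -> 11 lines: ragog rzc ttv vooe oonhs kvv vvbb wazt qyom obx axn
Hunk 4: at line 4 remove [oonhs,kvv] add [ecy,dhh,hsqfn] -> 12 lines: ragog rzc ttv vooe ecy dhh hsqfn vvbb wazt qyom obx axn
Hunk 5: at line 1 remove [ttv] add [uvyx,mco,sxdjf] -> 14 lines: ragog rzc uvyx mco sxdjf vooe ecy dhh hsqfn vvbb wazt qyom obx axn

Answer: ragog
rzc
uvyx
mco
sxdjf
vooe
ecy
dhh
hsqfn
vvbb
wazt
qyom
obx
axn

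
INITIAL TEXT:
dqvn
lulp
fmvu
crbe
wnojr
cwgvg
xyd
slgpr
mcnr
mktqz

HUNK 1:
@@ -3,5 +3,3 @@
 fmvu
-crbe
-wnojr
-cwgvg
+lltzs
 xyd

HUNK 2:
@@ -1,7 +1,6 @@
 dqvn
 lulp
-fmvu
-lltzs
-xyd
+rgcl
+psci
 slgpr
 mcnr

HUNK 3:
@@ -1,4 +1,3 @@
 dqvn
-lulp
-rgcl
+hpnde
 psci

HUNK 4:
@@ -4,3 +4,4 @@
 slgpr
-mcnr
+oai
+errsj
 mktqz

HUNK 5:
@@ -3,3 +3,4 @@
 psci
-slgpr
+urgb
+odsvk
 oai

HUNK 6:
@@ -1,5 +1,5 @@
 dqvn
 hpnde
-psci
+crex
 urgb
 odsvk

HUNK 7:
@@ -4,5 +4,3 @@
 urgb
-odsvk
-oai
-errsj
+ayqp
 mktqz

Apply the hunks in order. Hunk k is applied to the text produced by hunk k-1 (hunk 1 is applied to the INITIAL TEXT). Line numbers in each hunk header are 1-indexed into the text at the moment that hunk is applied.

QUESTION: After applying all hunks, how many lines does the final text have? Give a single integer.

Hunk 1: at line 3 remove [crbe,wnojr,cwgvg] add [lltzs] -> 8 lines: dqvn lulp fmvu lltzs xyd slgpr mcnr mktqz
Hunk 2: at line 1 remove [fmvu,lltzs,xyd] add [rgcl,psci] -> 7 lines: dqvn lulp rgcl psci slgpr mcnr mktqz
Hunk 3: at line 1 remove [lulp,rgcl] add [hpnde] -> 6 lines: dqvn hpnde psci slgpr mcnr mktqz
Hunk 4: at line 4 remove [mcnr] add [oai,errsj] -> 7 lines: dqvn hpnde psci slgpr oai errsj mktqz
Hunk 5: at line 3 remove [slgpr] add [urgb,odsvk] -> 8 lines: dqvn hpnde psci urgb odsvk oai errsj mktqz
Hunk 6: at line 1 remove [psci] add [crex] -> 8 lines: dqvn hpnde crex urgb odsvk oai errsj mktqz
Hunk 7: at line 4 remove [odsvk,oai,errsj] add [ayqp] -> 6 lines: dqvn hpnde crex urgb ayqp mktqz
Final line count: 6

Answer: 6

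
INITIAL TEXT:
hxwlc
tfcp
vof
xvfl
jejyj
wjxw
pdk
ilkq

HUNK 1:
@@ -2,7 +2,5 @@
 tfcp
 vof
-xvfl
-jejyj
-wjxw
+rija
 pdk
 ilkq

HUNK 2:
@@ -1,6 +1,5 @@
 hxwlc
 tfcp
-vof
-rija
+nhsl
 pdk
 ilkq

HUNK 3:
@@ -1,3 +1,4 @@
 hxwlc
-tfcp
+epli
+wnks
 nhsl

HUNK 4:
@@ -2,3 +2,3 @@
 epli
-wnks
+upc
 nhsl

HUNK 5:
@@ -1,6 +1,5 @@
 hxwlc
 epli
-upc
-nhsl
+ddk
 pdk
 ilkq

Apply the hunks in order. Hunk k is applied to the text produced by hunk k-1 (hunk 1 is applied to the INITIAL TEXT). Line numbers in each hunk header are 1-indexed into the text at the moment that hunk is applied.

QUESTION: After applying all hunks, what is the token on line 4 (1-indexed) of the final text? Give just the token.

Answer: pdk

Derivation:
Hunk 1: at line 2 remove [xvfl,jejyj,wjxw] add [rija] -> 6 lines: hxwlc tfcp vof rija pdk ilkq
Hunk 2: at line 1 remove [vof,rija] add [nhsl] -> 5 lines: hxwlc tfcp nhsl pdk ilkq
Hunk 3: at line 1 remove [tfcp] add [epli,wnks] -> 6 lines: hxwlc epli wnks nhsl pdk ilkq
Hunk 4: at line 2 remove [wnks] add [upc] -> 6 lines: hxwlc epli upc nhsl pdk ilkq
Hunk 5: at line 1 remove [upc,nhsl] add [ddk] -> 5 lines: hxwlc epli ddk pdk ilkq
Final line 4: pdk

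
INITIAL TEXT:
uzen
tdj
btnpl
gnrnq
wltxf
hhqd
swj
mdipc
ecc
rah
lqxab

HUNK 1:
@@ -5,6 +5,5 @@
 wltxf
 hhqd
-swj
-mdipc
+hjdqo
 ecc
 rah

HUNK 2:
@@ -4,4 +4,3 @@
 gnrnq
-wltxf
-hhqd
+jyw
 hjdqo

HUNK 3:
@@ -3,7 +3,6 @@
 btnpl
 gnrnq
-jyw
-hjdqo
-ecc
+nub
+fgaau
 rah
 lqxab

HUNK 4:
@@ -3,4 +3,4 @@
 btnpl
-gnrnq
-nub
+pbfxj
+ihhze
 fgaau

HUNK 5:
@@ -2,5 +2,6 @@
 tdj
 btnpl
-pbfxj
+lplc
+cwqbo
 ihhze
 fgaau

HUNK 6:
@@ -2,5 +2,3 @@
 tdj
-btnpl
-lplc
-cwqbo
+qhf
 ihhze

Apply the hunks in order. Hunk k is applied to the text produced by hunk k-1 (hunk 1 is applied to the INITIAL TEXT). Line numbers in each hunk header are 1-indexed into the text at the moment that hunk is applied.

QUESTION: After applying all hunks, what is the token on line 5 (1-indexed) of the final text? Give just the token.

Hunk 1: at line 5 remove [swj,mdipc] add [hjdqo] -> 10 lines: uzen tdj btnpl gnrnq wltxf hhqd hjdqo ecc rah lqxab
Hunk 2: at line 4 remove [wltxf,hhqd] add [jyw] -> 9 lines: uzen tdj btnpl gnrnq jyw hjdqo ecc rah lqxab
Hunk 3: at line 3 remove [jyw,hjdqo,ecc] add [nub,fgaau] -> 8 lines: uzen tdj btnpl gnrnq nub fgaau rah lqxab
Hunk 4: at line 3 remove [gnrnq,nub] add [pbfxj,ihhze] -> 8 lines: uzen tdj btnpl pbfxj ihhze fgaau rah lqxab
Hunk 5: at line 2 remove [pbfxj] add [lplc,cwqbo] -> 9 lines: uzen tdj btnpl lplc cwqbo ihhze fgaau rah lqxab
Hunk 6: at line 2 remove [btnpl,lplc,cwqbo] add [qhf] -> 7 lines: uzen tdj qhf ihhze fgaau rah lqxab
Final line 5: fgaau

Answer: fgaau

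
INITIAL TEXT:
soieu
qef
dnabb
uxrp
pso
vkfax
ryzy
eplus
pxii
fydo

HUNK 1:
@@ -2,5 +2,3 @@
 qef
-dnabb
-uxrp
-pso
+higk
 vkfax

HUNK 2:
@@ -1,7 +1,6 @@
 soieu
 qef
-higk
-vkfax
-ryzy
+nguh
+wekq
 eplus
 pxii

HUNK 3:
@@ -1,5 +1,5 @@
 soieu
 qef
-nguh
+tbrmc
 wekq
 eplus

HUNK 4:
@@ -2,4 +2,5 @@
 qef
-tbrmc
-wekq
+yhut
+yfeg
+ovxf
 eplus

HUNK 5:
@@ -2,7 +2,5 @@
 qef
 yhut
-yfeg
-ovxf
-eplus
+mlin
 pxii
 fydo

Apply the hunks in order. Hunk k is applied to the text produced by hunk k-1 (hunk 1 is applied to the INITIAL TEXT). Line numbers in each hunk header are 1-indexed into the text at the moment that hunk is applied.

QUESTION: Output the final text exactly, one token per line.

Answer: soieu
qef
yhut
mlin
pxii
fydo

Derivation:
Hunk 1: at line 2 remove [dnabb,uxrp,pso] add [higk] -> 8 lines: soieu qef higk vkfax ryzy eplus pxii fydo
Hunk 2: at line 1 remove [higk,vkfax,ryzy] add [nguh,wekq] -> 7 lines: soieu qef nguh wekq eplus pxii fydo
Hunk 3: at line 1 remove [nguh] add [tbrmc] -> 7 lines: soieu qef tbrmc wekq eplus pxii fydo
Hunk 4: at line 2 remove [tbrmc,wekq] add [yhut,yfeg,ovxf] -> 8 lines: soieu qef yhut yfeg ovxf eplus pxii fydo
Hunk 5: at line 2 remove [yfeg,ovxf,eplus] add [mlin] -> 6 lines: soieu qef yhut mlin pxii fydo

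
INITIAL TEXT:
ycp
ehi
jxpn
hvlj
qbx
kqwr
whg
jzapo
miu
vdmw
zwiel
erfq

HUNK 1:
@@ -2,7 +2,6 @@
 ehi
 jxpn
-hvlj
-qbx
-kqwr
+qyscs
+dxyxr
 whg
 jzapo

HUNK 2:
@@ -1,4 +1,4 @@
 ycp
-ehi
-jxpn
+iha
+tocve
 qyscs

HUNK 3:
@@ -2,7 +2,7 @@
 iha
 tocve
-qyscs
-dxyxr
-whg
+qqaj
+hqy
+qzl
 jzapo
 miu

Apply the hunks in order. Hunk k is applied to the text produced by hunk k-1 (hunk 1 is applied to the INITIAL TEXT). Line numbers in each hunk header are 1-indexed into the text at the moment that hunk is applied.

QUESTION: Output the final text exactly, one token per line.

Answer: ycp
iha
tocve
qqaj
hqy
qzl
jzapo
miu
vdmw
zwiel
erfq

Derivation:
Hunk 1: at line 2 remove [hvlj,qbx,kqwr] add [qyscs,dxyxr] -> 11 lines: ycp ehi jxpn qyscs dxyxr whg jzapo miu vdmw zwiel erfq
Hunk 2: at line 1 remove [ehi,jxpn] add [iha,tocve] -> 11 lines: ycp iha tocve qyscs dxyxr whg jzapo miu vdmw zwiel erfq
Hunk 3: at line 2 remove [qyscs,dxyxr,whg] add [qqaj,hqy,qzl] -> 11 lines: ycp iha tocve qqaj hqy qzl jzapo miu vdmw zwiel erfq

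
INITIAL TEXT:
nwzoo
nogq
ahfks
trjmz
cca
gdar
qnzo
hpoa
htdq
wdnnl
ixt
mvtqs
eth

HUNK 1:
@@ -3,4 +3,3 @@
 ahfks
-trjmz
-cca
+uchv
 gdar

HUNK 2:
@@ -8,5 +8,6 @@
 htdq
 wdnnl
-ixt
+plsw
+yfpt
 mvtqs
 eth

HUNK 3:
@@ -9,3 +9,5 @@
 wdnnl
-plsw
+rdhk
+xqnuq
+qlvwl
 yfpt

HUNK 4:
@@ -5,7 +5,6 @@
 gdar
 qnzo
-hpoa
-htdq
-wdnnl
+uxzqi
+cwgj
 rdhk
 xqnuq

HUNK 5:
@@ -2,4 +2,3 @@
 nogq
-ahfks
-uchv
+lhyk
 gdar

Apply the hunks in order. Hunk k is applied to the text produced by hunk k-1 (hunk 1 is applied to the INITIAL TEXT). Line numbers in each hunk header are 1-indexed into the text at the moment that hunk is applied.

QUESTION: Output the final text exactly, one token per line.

Answer: nwzoo
nogq
lhyk
gdar
qnzo
uxzqi
cwgj
rdhk
xqnuq
qlvwl
yfpt
mvtqs
eth

Derivation:
Hunk 1: at line 3 remove [trjmz,cca] add [uchv] -> 12 lines: nwzoo nogq ahfks uchv gdar qnzo hpoa htdq wdnnl ixt mvtqs eth
Hunk 2: at line 8 remove [ixt] add [plsw,yfpt] -> 13 lines: nwzoo nogq ahfks uchv gdar qnzo hpoa htdq wdnnl plsw yfpt mvtqs eth
Hunk 3: at line 9 remove [plsw] add [rdhk,xqnuq,qlvwl] -> 15 lines: nwzoo nogq ahfks uchv gdar qnzo hpoa htdq wdnnl rdhk xqnuq qlvwl yfpt mvtqs eth
Hunk 4: at line 5 remove [hpoa,htdq,wdnnl] add [uxzqi,cwgj] -> 14 lines: nwzoo nogq ahfks uchv gdar qnzo uxzqi cwgj rdhk xqnuq qlvwl yfpt mvtqs eth
Hunk 5: at line 2 remove [ahfks,uchv] add [lhyk] -> 13 lines: nwzoo nogq lhyk gdar qnzo uxzqi cwgj rdhk xqnuq qlvwl yfpt mvtqs eth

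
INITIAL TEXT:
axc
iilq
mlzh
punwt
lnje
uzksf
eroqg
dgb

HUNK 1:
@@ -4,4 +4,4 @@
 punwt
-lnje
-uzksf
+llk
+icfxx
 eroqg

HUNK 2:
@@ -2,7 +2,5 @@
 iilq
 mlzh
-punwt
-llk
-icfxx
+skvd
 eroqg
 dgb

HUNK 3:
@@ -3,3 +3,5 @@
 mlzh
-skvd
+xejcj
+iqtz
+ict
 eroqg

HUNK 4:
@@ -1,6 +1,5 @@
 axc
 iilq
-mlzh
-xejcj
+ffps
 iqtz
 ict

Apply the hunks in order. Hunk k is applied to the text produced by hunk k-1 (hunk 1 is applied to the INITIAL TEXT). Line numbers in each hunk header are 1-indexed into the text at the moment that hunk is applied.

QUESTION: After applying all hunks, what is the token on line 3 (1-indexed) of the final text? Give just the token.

Answer: ffps

Derivation:
Hunk 1: at line 4 remove [lnje,uzksf] add [llk,icfxx] -> 8 lines: axc iilq mlzh punwt llk icfxx eroqg dgb
Hunk 2: at line 2 remove [punwt,llk,icfxx] add [skvd] -> 6 lines: axc iilq mlzh skvd eroqg dgb
Hunk 3: at line 3 remove [skvd] add [xejcj,iqtz,ict] -> 8 lines: axc iilq mlzh xejcj iqtz ict eroqg dgb
Hunk 4: at line 1 remove [mlzh,xejcj] add [ffps] -> 7 lines: axc iilq ffps iqtz ict eroqg dgb
Final line 3: ffps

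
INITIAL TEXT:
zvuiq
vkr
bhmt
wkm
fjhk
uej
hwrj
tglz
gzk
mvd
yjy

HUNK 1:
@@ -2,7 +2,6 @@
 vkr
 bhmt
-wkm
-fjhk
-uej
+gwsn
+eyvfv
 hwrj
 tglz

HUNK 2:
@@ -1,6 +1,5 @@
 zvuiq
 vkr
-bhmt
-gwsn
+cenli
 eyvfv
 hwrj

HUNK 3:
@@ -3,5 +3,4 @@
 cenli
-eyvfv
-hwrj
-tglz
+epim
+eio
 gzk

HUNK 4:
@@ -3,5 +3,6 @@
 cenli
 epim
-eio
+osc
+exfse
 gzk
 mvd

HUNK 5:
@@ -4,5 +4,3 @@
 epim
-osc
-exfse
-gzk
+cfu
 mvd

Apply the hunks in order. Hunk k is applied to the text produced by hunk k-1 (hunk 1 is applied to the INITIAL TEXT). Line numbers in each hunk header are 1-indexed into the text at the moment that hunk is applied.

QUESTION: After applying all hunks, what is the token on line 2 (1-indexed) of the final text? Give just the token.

Answer: vkr

Derivation:
Hunk 1: at line 2 remove [wkm,fjhk,uej] add [gwsn,eyvfv] -> 10 lines: zvuiq vkr bhmt gwsn eyvfv hwrj tglz gzk mvd yjy
Hunk 2: at line 1 remove [bhmt,gwsn] add [cenli] -> 9 lines: zvuiq vkr cenli eyvfv hwrj tglz gzk mvd yjy
Hunk 3: at line 3 remove [eyvfv,hwrj,tglz] add [epim,eio] -> 8 lines: zvuiq vkr cenli epim eio gzk mvd yjy
Hunk 4: at line 3 remove [eio] add [osc,exfse] -> 9 lines: zvuiq vkr cenli epim osc exfse gzk mvd yjy
Hunk 5: at line 4 remove [osc,exfse,gzk] add [cfu] -> 7 lines: zvuiq vkr cenli epim cfu mvd yjy
Final line 2: vkr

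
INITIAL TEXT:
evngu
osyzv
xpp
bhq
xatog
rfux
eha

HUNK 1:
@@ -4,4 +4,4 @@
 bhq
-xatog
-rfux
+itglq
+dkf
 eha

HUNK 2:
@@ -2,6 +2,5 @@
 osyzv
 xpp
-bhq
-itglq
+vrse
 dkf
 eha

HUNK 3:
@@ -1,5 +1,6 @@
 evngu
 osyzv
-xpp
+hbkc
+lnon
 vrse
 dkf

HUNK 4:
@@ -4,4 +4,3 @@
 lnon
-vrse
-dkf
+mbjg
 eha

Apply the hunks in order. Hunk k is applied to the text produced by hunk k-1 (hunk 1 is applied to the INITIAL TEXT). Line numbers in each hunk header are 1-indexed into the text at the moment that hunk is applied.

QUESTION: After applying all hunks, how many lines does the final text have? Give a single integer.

Hunk 1: at line 4 remove [xatog,rfux] add [itglq,dkf] -> 7 lines: evngu osyzv xpp bhq itglq dkf eha
Hunk 2: at line 2 remove [bhq,itglq] add [vrse] -> 6 lines: evngu osyzv xpp vrse dkf eha
Hunk 3: at line 1 remove [xpp] add [hbkc,lnon] -> 7 lines: evngu osyzv hbkc lnon vrse dkf eha
Hunk 4: at line 4 remove [vrse,dkf] add [mbjg] -> 6 lines: evngu osyzv hbkc lnon mbjg eha
Final line count: 6

Answer: 6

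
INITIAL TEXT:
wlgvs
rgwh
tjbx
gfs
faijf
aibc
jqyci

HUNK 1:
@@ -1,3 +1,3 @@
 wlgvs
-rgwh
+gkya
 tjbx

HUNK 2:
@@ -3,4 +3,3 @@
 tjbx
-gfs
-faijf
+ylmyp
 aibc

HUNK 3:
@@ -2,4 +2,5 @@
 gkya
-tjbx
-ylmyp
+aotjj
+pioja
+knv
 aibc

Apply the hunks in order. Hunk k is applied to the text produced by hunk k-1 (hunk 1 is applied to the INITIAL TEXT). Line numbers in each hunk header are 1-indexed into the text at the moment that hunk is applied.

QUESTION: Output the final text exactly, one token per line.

Hunk 1: at line 1 remove [rgwh] add [gkya] -> 7 lines: wlgvs gkya tjbx gfs faijf aibc jqyci
Hunk 2: at line 3 remove [gfs,faijf] add [ylmyp] -> 6 lines: wlgvs gkya tjbx ylmyp aibc jqyci
Hunk 3: at line 2 remove [tjbx,ylmyp] add [aotjj,pioja,knv] -> 7 lines: wlgvs gkya aotjj pioja knv aibc jqyci

Answer: wlgvs
gkya
aotjj
pioja
knv
aibc
jqyci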